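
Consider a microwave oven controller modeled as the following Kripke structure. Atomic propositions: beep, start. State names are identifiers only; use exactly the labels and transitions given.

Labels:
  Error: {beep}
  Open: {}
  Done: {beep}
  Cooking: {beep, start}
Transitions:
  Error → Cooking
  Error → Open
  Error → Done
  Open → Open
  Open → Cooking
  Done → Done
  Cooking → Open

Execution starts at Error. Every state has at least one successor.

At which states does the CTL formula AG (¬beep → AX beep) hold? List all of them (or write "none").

States satisfying ¬beep → AX beep: {Error, Done, Cooking}.
States satisfying AG (¬beep → AX beep): {Done}.

{Done}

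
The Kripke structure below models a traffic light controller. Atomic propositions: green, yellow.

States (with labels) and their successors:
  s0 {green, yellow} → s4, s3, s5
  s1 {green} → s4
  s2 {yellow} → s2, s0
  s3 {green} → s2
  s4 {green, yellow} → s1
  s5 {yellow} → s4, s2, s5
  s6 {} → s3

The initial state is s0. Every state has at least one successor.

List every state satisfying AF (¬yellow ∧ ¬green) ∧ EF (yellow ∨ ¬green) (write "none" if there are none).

States satisfying ¬yellow ∧ ¬green: {s6}.
States satisfying AF (¬yellow ∧ ¬green): {s6}.
States satisfying yellow ∨ ¬green: {s0, s2, s4, s5, s6}.
States satisfying EF (yellow ∨ ¬green): {s0, s1, s2, s3, s4, s5, s6}.
States satisfying AF (¬yellow ∧ ¬green) ∧ EF (yellow ∨ ¬green): {s6}.

{s6}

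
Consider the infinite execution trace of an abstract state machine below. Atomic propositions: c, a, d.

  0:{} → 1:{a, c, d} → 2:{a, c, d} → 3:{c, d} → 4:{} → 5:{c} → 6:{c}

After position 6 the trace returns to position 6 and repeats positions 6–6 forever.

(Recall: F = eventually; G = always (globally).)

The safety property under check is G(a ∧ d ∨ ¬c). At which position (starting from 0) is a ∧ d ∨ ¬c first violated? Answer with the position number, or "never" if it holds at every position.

3

Check a ∧ d ∨ ¬c at each position in order: 0 ✓, 1 ✓, 2 ✓.
At position 3 the labels are {c, d}, so a ∧ d ∨ ¬c is false there. This is the first violation.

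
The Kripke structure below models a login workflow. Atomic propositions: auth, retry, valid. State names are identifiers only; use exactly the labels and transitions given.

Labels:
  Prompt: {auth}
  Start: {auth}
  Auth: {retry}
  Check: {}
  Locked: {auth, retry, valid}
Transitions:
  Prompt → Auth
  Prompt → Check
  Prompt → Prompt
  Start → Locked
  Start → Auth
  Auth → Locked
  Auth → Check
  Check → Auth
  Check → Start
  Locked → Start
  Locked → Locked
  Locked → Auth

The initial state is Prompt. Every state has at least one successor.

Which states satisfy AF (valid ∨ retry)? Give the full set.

{Start, Auth, Check, Locked}

States satisfying valid ∨ retry: {Auth, Locked}.
States satisfying AF (valid ∨ retry): {Start, Auth, Check, Locked}.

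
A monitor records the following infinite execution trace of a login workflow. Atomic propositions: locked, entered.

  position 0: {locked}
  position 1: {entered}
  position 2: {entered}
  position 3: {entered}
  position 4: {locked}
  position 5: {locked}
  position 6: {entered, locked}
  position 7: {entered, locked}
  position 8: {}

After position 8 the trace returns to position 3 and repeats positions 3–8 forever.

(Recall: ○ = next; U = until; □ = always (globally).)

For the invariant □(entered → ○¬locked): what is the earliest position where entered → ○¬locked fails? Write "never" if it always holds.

Check entered → ○¬locked at each position in order: 0 ✓, 1 ✓, 2 ✓.
At position 3 the labels are {entered} and the next position 4 has {locked}, so entered → ○¬locked is false there. This is the first violation.

3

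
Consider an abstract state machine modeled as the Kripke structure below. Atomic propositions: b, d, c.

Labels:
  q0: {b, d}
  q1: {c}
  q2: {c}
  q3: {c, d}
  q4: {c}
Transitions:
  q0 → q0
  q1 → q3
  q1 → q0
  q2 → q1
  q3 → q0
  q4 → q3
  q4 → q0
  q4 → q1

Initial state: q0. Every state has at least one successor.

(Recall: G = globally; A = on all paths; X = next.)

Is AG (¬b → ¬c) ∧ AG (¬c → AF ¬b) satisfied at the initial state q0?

States satisfying ¬b → ¬c: {q0}.
States satisfying AG (¬b → ¬c): {q0}.
States satisfying ¬c → AF ¬b: {q1, q2, q3, q4}.
States satisfying AG (¬c → AF ¬b): ∅.
States satisfying AG (¬b → ¬c) ∧ AG (¬c → AF ¬b): ∅.
q0 ∉ Sat(AG (¬b → ¬c) ∧ AG (¬c → AF ¬b)).

Does not hold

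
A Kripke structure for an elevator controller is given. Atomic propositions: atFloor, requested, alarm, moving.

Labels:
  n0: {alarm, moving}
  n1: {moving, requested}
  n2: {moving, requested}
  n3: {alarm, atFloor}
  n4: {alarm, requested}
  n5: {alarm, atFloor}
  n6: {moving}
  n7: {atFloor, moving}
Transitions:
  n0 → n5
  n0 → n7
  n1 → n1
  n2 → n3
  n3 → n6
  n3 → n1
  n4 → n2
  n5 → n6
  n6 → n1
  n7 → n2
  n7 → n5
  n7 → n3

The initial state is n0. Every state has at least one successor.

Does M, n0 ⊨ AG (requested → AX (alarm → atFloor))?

Yes

States satisfying requested → AX (alarm → atFloor): {n0, n1, n2, n3, n4, n5, n6, n7}.
States satisfying AG (requested → AX (alarm → atFloor)): {n0, n1, n2, n3, n4, n5, n6, n7}.
Every state reachable from n0 satisfies requested → AX (alarm → atFloor).
n0 ∈ Sat(AG (requested → AX (alarm → atFloor))).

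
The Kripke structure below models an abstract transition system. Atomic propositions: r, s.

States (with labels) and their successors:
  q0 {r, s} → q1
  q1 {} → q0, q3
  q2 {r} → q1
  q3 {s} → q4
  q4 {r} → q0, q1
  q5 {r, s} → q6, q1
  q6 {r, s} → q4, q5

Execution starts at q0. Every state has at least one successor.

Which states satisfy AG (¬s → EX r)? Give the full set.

States satisfying ¬s → EX r: {q0, q1, q3, q4, q5, q6}.
States satisfying AG (¬s → EX r): {q0, q1, q3, q4, q5, q6}.

{q0, q1, q3, q4, q5, q6}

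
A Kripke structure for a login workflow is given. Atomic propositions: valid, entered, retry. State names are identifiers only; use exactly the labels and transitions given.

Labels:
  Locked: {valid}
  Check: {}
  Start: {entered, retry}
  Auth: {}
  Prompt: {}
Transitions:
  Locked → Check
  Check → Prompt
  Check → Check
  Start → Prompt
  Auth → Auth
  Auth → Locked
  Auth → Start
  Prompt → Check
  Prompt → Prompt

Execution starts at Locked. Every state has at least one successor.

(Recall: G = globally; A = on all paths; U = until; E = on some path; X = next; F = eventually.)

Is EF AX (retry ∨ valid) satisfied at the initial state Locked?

Does not hold

States satisfying AX (retry ∨ valid): ∅.
States satisfying EF AX (retry ∨ valid): ∅.
No suitable path/successor from Locked witnesses the formula.
Locked ∉ Sat(EF AX (retry ∨ valid)).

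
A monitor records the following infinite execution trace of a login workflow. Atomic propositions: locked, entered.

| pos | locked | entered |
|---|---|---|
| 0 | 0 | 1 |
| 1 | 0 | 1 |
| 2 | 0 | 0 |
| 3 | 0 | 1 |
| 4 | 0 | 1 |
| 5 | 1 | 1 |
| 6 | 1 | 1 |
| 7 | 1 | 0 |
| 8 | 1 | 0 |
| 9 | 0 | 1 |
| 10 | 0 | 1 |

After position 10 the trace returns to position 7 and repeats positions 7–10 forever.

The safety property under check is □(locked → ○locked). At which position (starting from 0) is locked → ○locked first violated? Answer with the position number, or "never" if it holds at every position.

8

Check locked → ○locked at each position in order: 0 ✓, 1 ✓, 2 ✓, 3 ✓, 4 ✓, 5 ✓, 6 ✓, 7 ✓.
At position 8 the labels are {locked} and the next position 9 has {entered}, so locked → ○locked is false there. This is the first violation.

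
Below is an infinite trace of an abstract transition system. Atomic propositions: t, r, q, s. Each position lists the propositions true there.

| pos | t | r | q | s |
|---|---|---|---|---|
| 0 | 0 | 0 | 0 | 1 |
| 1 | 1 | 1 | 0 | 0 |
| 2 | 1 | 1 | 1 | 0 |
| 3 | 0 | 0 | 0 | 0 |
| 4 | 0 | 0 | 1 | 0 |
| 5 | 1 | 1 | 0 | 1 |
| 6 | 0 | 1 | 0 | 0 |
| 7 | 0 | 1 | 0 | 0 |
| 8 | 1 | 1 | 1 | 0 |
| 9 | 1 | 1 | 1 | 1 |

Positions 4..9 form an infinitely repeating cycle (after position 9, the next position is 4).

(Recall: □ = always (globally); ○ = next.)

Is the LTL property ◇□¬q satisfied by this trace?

Violated

□¬q is false at every position 0..9, so it never becomes true and ◇□¬q fails.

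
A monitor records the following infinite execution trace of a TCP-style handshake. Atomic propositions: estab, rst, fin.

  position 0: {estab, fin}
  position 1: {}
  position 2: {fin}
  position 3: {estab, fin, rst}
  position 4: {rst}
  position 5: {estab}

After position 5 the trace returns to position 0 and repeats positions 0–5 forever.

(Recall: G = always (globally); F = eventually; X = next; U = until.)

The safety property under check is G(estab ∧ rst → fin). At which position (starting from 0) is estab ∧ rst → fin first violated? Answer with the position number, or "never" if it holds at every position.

estab ∧ rst → fin holds at every position 0..5, and those are all the positions the trace ever visits, so the invariant G(estab ∧ rst → fin) is never violated.

never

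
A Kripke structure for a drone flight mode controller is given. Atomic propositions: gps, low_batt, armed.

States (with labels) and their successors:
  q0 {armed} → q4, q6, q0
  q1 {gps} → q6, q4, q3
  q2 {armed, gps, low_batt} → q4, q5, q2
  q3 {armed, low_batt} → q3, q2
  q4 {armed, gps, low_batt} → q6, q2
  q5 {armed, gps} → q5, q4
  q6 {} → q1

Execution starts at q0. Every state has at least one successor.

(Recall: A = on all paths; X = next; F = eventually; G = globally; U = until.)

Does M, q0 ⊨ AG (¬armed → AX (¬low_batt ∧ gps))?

States satisfying ¬armed → AX (¬low_batt ∧ gps): {q0, q2, q3, q4, q5, q6}.
States satisfying AG (¬armed → AX (¬low_batt ∧ gps)): ∅.
q1 is reachable from q0 and violates ¬armed → AX (¬low_batt ∧ gps), so AG fails at q0.
q0 ∉ Sat(AG (¬armed → AX (¬low_batt ∧ gps))).

No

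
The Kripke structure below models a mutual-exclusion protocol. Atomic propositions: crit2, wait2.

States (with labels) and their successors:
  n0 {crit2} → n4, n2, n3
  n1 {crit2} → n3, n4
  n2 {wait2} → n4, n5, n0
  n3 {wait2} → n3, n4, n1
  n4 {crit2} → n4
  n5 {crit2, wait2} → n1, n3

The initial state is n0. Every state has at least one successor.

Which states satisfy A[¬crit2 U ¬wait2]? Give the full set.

{n0, n1, n4}

States satisfying ¬crit2: {n2, n3}.
States satisfying ¬wait2: {n0, n1, n4}.
States satisfying A[¬crit2 U ¬wait2]: {n0, n1, n4}.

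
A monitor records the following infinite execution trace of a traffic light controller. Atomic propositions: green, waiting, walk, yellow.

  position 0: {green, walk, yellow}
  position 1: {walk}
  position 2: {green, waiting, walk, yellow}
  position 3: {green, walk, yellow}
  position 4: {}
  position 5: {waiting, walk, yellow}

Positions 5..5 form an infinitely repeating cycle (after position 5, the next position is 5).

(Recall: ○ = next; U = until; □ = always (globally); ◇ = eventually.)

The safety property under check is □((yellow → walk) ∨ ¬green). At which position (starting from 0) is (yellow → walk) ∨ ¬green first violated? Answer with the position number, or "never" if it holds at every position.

never

(yellow → walk) ∨ ¬green holds at every position 0..5, and those are all the positions the trace ever visits, so the invariant □((yellow → walk) ∨ ¬green) is never violated.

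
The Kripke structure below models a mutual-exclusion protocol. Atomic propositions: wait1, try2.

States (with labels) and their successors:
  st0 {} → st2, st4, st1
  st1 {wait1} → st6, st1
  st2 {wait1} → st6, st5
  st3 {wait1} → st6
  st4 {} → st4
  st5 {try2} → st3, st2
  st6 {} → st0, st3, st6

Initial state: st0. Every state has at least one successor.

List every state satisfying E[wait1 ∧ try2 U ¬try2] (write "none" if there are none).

{st0, st1, st2, st3, st4, st6}

States satisfying wait1 ∧ try2: ∅.
States satisfying ¬try2: {st0, st1, st2, st3, st4, st6}.
States satisfying E[wait1 ∧ try2 U ¬try2]: {st0, st1, st2, st3, st4, st6}.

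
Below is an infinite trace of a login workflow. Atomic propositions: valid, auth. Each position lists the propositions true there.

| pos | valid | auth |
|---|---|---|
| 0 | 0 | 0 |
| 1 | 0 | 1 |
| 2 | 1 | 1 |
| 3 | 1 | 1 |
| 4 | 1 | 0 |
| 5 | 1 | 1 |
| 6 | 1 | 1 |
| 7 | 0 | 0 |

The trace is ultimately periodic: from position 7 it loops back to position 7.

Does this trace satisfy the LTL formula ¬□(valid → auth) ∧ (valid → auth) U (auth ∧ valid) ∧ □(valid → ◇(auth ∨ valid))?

At position 0: ¬□(valid → auth) is true; (valid → auth) U (auth ∧ valid) ∧ □(valid → ◇(auth ∨ valid)) is true; so ¬□(valid → auth) ∧ (valid → auth) U (auth ∧ valid) ∧ □(valid → ◇(auth ∨ valid)) is true.

Satisfied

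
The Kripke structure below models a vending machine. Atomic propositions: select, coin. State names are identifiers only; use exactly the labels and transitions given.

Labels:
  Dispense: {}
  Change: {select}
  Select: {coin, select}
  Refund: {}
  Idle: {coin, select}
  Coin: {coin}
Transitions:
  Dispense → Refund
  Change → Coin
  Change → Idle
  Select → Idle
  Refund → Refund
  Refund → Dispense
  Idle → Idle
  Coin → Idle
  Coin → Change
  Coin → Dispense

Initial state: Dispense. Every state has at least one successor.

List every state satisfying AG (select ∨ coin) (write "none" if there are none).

{Select, Idle}

States satisfying select ∨ coin: {Change, Select, Idle, Coin}.
States satisfying AG (select ∨ coin): {Select, Idle}.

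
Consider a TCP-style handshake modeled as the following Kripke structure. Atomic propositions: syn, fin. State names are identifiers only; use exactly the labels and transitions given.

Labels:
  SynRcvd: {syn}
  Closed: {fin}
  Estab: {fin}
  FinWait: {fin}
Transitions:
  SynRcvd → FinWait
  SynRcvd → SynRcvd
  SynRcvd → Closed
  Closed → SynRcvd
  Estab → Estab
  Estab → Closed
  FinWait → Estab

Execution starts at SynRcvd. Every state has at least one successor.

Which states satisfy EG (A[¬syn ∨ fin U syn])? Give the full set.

{SynRcvd, Closed}

States satisfying A[¬syn ∨ fin U syn]: {SynRcvd, Closed}.
States satisfying EG (A[¬syn ∨ fin U syn]): {SynRcvd, Closed}.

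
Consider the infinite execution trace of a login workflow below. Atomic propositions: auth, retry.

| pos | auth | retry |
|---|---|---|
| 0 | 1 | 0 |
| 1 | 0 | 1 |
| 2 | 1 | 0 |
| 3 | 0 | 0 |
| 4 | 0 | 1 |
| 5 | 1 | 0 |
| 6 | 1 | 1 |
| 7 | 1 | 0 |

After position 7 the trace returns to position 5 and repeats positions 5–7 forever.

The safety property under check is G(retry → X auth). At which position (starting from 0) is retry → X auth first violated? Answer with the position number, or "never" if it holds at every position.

never

retry → X auth holds at every position 0..7, and those are all the positions the trace ever visits, so the invariant G(retry → X auth) is never violated.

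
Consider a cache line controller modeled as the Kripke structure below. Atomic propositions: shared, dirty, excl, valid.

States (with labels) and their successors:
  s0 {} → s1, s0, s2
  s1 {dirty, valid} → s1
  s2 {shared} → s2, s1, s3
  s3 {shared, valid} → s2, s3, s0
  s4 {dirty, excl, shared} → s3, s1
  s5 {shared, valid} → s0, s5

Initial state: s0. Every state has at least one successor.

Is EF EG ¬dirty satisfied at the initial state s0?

States satisfying EG ¬dirty: {s0, s2, s3, s5}.
States satisfying EF EG ¬dirty: {s0, s2, s3, s4, s5}.
Some path from s0 reaches a state where EG ¬dirty holds.
s0 ∈ Sat(EF EG ¬dirty).

Yes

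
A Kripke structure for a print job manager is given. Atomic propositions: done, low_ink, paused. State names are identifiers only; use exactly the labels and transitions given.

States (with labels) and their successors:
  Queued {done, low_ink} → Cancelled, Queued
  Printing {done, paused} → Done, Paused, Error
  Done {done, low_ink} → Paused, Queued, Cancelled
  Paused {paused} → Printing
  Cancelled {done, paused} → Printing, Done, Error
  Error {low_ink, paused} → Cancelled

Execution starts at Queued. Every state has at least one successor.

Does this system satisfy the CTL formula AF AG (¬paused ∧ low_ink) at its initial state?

No

States satisfying AG (¬paused ∧ low_ink): ∅.
States satisfying AF AG (¬paused ∧ low_ink): ∅.
There is a path from Queued along which AG (¬paused ∧ low_ink) never holds.
Queued ∉ Sat(AF AG (¬paused ∧ low_ink)).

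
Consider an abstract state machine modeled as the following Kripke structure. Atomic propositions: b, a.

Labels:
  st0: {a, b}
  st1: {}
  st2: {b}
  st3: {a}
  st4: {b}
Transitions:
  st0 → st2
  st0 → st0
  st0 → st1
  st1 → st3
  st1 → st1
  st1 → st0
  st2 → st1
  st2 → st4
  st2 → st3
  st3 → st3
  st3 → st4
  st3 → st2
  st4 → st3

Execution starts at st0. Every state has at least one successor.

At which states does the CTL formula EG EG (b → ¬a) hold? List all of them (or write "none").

States satisfying EG (b → ¬a): {st1, st2, st3, st4}.
States satisfying EG EG (b → ¬a): {st1, st2, st3, st4}.

{st1, st2, st3, st4}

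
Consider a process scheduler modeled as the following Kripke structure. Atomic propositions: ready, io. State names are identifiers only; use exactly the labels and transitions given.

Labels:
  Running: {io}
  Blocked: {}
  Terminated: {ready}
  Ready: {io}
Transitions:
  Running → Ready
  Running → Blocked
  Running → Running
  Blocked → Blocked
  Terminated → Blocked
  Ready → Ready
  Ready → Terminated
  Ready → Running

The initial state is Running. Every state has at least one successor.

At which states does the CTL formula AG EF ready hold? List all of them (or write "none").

none

States satisfying EF ready: {Running, Terminated, Ready}.
States satisfying AG EF ready: ∅.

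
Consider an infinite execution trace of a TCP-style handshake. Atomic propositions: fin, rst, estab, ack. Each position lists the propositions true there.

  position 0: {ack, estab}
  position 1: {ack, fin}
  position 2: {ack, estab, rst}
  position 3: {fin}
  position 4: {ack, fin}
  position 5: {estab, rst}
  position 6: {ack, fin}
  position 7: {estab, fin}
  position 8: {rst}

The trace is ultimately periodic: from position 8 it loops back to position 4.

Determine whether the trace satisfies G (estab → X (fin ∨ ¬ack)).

estab → X (fin ∨ ¬ack) holds at every position 0..8, and those are all positions ever visited, so G (estab → X (fin ∨ ¬ack)) holds.
Positions where estab holds: 0, 2, 5, 7.
Check X (fin ∨ ¬ack) at each: 0→ok, 2→ok, 5→ok, 7→ok.

Holds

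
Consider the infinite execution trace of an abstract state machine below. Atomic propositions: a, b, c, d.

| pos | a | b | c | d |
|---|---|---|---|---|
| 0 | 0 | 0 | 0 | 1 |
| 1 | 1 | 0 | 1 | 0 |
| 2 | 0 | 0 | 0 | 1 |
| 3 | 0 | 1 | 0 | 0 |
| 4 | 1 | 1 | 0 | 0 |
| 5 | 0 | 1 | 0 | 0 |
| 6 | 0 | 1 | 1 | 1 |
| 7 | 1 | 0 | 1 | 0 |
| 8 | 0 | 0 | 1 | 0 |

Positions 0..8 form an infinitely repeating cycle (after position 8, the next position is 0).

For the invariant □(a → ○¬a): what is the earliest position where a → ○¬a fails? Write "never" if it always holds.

never

a → ○¬a holds at every position 0..8, and those are all the positions the trace ever visits, so the invariant □(a → ○¬a) is never violated.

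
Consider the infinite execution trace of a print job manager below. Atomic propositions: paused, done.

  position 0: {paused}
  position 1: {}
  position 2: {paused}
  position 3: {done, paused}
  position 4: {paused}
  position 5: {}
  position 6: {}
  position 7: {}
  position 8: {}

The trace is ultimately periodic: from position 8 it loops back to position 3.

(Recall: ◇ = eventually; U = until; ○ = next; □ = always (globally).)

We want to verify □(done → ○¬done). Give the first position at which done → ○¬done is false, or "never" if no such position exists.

never

done → ○¬done holds at every position 0..8, and those are all the positions the trace ever visits, so the invariant □(done → ○¬done) is never violated.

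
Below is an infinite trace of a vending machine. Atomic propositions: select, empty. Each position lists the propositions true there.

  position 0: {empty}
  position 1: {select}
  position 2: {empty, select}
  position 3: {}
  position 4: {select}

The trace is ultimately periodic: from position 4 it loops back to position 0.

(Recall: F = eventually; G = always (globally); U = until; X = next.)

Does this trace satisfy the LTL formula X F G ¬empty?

The position after 0 is 1; F G ¬empty is false there.

Violated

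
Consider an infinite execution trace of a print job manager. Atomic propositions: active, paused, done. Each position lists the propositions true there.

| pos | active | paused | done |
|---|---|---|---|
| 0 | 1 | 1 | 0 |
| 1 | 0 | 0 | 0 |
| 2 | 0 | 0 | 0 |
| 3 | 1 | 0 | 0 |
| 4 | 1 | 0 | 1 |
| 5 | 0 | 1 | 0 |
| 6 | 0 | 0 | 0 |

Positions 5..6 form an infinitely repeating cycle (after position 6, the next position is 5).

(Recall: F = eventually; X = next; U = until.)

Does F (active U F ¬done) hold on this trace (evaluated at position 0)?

active U F ¬done holds at position 0, which is reachable from 0, so F (active U F ¬done) holds.

Yes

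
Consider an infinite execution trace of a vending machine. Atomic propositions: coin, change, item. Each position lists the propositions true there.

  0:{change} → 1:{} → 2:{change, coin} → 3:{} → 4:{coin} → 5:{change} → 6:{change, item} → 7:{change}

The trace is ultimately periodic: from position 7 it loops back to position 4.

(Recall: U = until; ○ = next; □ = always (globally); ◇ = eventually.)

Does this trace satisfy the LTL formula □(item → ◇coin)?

item → ◇coin holds at every position 0..7, and those are all positions ever visited, so □(item → ◇coin) holds.
Positions where item holds: 6.
Check ◇coin at each: 6→ok.

Holds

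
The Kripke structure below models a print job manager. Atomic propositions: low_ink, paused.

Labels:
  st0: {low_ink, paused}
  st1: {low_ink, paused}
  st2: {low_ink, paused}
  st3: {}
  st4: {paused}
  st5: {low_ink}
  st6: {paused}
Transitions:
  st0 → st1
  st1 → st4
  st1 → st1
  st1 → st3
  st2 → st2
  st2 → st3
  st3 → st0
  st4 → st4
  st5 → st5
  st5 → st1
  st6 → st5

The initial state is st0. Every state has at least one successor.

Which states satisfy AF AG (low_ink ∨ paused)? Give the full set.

{st4}

States satisfying AG (low_ink ∨ paused): {st4}.
States satisfying AF AG (low_ink ∨ paused): {st4}.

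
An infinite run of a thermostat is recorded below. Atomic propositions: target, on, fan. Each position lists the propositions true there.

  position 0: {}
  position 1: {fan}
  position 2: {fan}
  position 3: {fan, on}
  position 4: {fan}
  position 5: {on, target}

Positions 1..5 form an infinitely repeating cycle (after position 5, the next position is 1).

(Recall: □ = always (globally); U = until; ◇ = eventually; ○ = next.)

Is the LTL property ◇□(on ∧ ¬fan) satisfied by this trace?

Does not hold

□(on ∧ ¬fan) is false at every position 0..5, so it never becomes true and ◇□(on ∧ ¬fan) fails.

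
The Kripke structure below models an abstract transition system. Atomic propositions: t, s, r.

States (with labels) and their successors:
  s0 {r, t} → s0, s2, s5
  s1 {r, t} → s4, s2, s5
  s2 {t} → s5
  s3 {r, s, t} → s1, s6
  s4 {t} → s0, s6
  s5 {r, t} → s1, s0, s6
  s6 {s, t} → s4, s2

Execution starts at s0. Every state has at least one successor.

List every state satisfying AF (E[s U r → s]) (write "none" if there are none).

States satisfying E[s U r → s]: {s2, s3, s4, s6}.
States satisfying AF (E[s U r → s]): {s2, s3, s4, s6}.

{s2, s3, s4, s6}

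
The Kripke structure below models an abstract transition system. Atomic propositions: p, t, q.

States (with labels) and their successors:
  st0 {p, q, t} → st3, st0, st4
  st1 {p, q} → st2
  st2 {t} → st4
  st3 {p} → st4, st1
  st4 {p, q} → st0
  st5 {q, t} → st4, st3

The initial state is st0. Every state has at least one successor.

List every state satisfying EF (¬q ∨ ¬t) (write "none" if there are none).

{st0, st1, st2, st3, st4, st5}

States satisfying ¬q ∨ ¬t: {st1, st2, st3, st4}.
States satisfying EF (¬q ∨ ¬t): {st0, st1, st2, st3, st4, st5}.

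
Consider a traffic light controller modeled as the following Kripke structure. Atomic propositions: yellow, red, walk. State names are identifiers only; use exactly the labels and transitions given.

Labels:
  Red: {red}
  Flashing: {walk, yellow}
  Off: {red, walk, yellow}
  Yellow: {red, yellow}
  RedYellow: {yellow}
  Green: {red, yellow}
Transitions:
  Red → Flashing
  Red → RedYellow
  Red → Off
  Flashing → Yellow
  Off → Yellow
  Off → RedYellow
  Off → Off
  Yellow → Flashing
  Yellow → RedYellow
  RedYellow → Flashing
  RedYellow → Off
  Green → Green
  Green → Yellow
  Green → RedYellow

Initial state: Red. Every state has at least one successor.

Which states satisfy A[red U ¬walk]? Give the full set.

{Red, Yellow, RedYellow, Green}

States satisfying red: {Red, Off, Yellow, Green}.
States satisfying ¬walk: {Red, Yellow, RedYellow, Green}.
States satisfying A[red U ¬walk]: {Red, Yellow, RedYellow, Green}.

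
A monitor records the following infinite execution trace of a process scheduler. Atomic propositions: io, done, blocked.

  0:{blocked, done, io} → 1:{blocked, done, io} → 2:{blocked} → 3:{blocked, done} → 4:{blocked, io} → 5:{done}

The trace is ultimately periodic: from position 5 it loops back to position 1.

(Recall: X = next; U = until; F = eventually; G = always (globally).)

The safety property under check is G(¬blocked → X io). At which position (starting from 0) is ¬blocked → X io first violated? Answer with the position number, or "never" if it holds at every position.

¬blocked → X io holds at every position 0..5, and those are all the positions the trace ever visits, so the invariant G(¬blocked → X io) is never violated.

never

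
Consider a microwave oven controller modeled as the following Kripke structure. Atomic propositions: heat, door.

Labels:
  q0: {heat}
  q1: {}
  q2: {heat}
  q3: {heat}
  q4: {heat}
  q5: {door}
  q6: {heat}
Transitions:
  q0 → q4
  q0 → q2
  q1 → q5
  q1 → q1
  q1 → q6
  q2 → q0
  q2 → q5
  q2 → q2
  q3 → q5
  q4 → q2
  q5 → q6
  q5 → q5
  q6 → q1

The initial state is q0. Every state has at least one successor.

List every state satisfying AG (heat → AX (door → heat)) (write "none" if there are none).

States satisfying heat → AX (door → heat): {q0, q1, q4, q5, q6}.
States satisfying AG (heat → AX (door → heat)): {q1, q5, q6}.

{q1, q5, q6}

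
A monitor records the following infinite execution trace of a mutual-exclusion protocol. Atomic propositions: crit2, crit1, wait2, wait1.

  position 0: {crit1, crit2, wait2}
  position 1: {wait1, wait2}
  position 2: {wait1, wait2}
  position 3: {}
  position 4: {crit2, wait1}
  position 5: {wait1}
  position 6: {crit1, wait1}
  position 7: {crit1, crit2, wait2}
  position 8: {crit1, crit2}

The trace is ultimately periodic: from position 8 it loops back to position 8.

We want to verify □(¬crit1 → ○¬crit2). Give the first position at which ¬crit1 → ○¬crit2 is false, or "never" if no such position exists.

3

Check ¬crit1 → ○¬crit2 at each position in order: 0 ✓, 1 ✓, 2 ✓.
At position 3 the labels are {} and the next position 4 has {crit2, wait1}, so ¬crit1 → ○¬crit2 is false there. This is the first violation.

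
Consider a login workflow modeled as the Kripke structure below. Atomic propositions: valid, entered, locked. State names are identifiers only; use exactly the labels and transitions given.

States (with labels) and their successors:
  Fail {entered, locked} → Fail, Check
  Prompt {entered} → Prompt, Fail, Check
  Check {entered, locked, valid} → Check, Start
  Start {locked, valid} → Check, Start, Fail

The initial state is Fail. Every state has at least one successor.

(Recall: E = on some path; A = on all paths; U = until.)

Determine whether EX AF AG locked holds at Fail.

States satisfying AF AG locked: {Fail, Check, Start}.
States satisfying EX AF AG locked: {Fail, Prompt, Check, Start}.
Fail ∈ Sat(EX AF AG locked).

Satisfied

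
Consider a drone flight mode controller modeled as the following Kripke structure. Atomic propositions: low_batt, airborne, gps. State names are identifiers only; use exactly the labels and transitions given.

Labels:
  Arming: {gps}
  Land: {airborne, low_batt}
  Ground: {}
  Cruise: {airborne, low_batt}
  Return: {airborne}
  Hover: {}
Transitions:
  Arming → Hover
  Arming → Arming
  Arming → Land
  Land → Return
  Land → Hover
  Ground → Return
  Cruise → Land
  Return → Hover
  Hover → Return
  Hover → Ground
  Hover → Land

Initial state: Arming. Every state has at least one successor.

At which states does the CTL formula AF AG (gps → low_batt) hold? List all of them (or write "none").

States satisfying AG (gps → low_batt): {Land, Ground, Cruise, Return, Hover}.
States satisfying AF AG (gps → low_batt): {Land, Ground, Cruise, Return, Hover}.

{Land, Ground, Cruise, Return, Hover}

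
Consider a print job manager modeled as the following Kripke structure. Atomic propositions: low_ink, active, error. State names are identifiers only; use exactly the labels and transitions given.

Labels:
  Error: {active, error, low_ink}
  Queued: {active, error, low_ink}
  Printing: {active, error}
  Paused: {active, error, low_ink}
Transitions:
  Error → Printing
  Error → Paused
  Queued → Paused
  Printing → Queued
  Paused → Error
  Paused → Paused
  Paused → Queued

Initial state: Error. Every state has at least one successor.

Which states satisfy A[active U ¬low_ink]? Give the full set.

States satisfying active: {Error, Queued, Printing, Paused}.
States satisfying ¬low_ink: {Printing}.
States satisfying A[active U ¬low_ink]: {Printing}.

{Printing}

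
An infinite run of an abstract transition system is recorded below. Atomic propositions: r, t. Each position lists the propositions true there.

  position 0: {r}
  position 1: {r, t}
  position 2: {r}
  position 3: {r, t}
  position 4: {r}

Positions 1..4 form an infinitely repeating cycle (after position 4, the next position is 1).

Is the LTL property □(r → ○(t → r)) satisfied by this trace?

Satisfied

r → ○(t → r) holds at every position 0..4, and those are all positions ever visited, so □(r → ○(t → r)) holds.
Positions where r holds: 0, 1, 2, 3, 4.
Check ○(t → r) at each: 0→ok, 1→ok, 2→ok, 3→ok, 4→ok.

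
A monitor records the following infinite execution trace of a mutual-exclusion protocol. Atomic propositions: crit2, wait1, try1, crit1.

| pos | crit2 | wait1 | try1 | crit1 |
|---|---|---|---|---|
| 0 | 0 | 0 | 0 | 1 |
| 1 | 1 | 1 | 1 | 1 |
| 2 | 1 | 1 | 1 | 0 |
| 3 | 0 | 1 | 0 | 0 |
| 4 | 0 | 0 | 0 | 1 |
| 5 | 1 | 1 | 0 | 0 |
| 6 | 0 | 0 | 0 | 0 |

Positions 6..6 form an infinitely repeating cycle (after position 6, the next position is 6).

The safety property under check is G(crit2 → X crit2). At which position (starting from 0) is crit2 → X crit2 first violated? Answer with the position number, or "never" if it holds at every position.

2

Check crit2 → X crit2 at each position in order: 0 ✓, 1 ✓.
At position 2 the labels are {crit2, try1, wait1} and the next position 3 has {wait1}, so crit2 → X crit2 is false there. This is the first violation.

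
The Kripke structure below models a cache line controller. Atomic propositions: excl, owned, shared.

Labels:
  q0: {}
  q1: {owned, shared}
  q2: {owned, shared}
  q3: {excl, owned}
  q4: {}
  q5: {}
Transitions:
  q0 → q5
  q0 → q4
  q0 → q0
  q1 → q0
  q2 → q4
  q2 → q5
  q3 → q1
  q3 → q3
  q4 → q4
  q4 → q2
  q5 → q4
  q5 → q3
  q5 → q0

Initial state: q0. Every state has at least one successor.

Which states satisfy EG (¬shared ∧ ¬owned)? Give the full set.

{q0, q4, q5}

States satisfying ¬shared ∧ ¬owned: {q0, q4, q5}.
States satisfying EG (¬shared ∧ ¬owned): {q0, q4, q5}.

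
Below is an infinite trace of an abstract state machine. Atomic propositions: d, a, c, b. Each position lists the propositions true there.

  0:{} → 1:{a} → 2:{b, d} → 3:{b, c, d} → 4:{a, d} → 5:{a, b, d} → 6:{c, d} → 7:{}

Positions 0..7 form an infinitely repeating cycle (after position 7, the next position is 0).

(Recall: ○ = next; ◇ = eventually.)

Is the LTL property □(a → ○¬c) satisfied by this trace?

a → ○¬c must hold at every position from 0 onward. It fails at position 5, so □(a → ○¬c) is false.
Positions where a holds: 1, 4, 5.
Check ○¬c at each: 1→ok, 4→ok, 5→fails.

Violated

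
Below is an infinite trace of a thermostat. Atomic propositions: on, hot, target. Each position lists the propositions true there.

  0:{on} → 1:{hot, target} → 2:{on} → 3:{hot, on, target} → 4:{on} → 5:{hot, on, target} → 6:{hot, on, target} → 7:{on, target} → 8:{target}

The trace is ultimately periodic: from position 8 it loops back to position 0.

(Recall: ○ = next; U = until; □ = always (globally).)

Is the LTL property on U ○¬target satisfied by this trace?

Walking from position 0: ○¬target first holds at position 1, and on holds at every earlier position along the way, so on U ○¬target holds.

Yes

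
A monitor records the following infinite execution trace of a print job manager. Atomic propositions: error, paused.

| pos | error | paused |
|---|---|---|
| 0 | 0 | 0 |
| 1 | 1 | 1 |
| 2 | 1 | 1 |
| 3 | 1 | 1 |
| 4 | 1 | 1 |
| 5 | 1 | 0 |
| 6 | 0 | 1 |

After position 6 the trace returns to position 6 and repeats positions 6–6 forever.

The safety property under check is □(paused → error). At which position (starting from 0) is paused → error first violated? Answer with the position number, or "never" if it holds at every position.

6

Check paused → error at each position in order: 0 ✓, 1 ✓, 2 ✓, 3 ✓, 4 ✓, 5 ✓.
At position 6 the labels are {paused}, so paused → error is false there. This is the first violation.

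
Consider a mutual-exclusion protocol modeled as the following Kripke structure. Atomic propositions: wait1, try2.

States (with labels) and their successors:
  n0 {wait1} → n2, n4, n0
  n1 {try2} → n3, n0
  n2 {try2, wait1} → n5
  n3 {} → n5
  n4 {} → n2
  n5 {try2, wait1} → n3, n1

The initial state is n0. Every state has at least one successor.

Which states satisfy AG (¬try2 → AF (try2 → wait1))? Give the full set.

{n0, n1, n2, n3, n4, n5}

States satisfying ¬try2 → AF (try2 → wait1): {n0, n1, n2, n3, n4, n5}.
States satisfying AG (¬try2 → AF (try2 → wait1)): {n0, n1, n2, n3, n4, n5}.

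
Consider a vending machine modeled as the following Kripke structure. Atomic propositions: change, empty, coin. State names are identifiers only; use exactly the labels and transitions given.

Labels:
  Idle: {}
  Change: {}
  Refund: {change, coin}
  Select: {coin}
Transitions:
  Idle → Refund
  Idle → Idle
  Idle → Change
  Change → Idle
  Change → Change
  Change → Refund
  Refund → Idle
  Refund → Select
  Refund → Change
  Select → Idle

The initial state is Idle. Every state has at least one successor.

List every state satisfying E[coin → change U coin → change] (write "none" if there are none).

States satisfying coin → change: {Idle, Change, Refund}.
States satisfying E[coin → change U coin → change]: {Idle, Change, Refund}.

{Idle, Change, Refund}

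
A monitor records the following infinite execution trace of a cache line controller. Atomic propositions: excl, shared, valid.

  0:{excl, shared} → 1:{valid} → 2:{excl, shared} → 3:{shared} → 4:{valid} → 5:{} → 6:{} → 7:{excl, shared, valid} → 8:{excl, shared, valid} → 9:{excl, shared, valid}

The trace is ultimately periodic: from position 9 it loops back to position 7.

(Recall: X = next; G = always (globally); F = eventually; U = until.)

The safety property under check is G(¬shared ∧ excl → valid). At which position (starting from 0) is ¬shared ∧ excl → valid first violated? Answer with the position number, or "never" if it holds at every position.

¬shared ∧ excl → valid holds at every position 0..9, and those are all the positions the trace ever visits, so the invariant G(¬shared ∧ excl → valid) is never violated.

never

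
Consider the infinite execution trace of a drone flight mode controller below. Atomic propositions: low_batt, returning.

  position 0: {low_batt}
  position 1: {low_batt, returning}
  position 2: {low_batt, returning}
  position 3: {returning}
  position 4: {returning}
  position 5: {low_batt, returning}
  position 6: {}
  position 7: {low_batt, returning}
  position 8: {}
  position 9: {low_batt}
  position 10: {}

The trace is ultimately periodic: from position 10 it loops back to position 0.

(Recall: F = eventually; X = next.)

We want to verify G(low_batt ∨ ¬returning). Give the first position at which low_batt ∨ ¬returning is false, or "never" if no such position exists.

3

Check low_batt ∨ ¬returning at each position in order: 0 ✓, 1 ✓, 2 ✓.
At position 3 the labels are {returning}, so low_batt ∨ ¬returning is false there. This is the first violation.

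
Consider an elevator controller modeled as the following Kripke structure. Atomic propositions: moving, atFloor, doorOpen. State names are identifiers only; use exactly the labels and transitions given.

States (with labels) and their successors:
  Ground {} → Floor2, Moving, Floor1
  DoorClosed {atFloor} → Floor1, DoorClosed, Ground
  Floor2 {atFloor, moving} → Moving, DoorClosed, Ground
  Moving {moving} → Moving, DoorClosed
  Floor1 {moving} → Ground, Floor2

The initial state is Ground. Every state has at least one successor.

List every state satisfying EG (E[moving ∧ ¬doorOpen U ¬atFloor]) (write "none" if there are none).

States satisfying E[moving ∧ ¬doorOpen U ¬atFloor]: {Ground, Floor2, Moving, Floor1}.
States satisfying EG (E[moving ∧ ¬doorOpen U ¬atFloor]): {Ground, Floor2, Moving, Floor1}.

{Ground, Floor2, Moving, Floor1}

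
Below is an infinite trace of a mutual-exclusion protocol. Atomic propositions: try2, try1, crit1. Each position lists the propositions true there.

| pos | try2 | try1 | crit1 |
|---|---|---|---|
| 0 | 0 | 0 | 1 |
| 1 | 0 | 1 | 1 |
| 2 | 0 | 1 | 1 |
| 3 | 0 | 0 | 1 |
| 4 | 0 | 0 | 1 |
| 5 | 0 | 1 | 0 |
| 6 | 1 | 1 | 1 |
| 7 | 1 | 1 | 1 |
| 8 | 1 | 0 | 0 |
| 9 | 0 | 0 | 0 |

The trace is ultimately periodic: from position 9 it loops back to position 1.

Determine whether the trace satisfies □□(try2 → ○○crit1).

No

□(try2 → ○○crit1) must hold at every position from 0 onward. It fails at position 0, so □□(try2 → ○○crit1) is false.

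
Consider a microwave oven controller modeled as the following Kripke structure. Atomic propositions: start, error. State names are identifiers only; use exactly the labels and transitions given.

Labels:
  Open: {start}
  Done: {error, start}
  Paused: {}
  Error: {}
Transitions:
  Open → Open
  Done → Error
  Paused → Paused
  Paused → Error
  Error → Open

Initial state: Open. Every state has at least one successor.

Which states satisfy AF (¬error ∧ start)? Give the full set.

{Open, Done, Error}

States satisfying ¬error ∧ start: {Open}.
States satisfying AF (¬error ∧ start): {Open, Done, Error}.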